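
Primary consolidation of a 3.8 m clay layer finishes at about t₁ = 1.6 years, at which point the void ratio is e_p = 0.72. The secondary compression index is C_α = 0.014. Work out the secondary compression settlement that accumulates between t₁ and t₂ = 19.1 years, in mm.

S_s ≈ 33.3 mm

Secondary compression: S_s = C_α·H/(1+e_p)·log₁₀(t₂/t₁)
S_s = 0.014×3.8/(1+0.72)×log₁₀(19.1/1.6)
    = 0.03093 × 1.077 = 0.03331 m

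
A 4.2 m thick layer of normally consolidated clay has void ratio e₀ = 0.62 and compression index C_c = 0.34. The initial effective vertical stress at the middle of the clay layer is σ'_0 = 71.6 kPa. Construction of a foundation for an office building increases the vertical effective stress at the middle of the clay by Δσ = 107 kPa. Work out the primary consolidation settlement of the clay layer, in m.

S_c ≈ 0.35 m

Final effective stress: σ'_f = σ'_0 + Δσ = 71.6 + 107 = 178.6 kPa.
Normally consolidated clay, so the full stress increment lies on the virgin compression line:
S_c = C_c·H/(1+e₀)·log₁₀(σ'_f/σ'_0) = 0.34×4.2/(1+0.62)×log₁₀(178.6/71.6)
    = 0.88148 × 0.39697 = 0.3499 m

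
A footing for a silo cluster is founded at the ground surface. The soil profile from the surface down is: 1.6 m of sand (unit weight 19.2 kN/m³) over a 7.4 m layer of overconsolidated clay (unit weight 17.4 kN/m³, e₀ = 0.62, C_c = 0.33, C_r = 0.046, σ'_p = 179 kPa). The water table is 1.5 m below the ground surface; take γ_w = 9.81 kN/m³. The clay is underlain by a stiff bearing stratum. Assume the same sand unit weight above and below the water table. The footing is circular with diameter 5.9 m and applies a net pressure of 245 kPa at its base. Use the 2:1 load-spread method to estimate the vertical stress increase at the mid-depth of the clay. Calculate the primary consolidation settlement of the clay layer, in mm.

Mid-depth of clay below the ground surface: z = 1.6 + 7.4/2 = 5.3 m.
Total vertical stress at mid-clay: σ_v = 19.2×1.6 + 17.4×3.7 = 95.1 kPa.
Pore pressure: u = 9.81×(5.3 − 1.5) = 37.278 kPa.
Initial effective stress: σ'_0 = σ_v − u = 95.1 − 37.278 = 57.822 kPa.
Stress increase at mid-clay by the 2:1 spreading method:
Δσ ≈ qD²/(D+z)² = 245×5.9²/(5.9+5.3)² = 67.988 kPa
Final effective stress: σ'_f = 57.822 + 67.988 = 125.81 kPa.
σ'_f = 125.81 ≤ σ'_p = 179 kPa, so the clay remains overconsolidated and only the recompression index applies:
S_c = C_r·H/(1+e₀)·log₁₀(σ'_f/σ'_0) = 0.046×7.4/1.62×log₁₀(125.81/57.822)
    = 0.21012 × 0.33762 = 0.07094 m

S_c ≈ 70.9 mm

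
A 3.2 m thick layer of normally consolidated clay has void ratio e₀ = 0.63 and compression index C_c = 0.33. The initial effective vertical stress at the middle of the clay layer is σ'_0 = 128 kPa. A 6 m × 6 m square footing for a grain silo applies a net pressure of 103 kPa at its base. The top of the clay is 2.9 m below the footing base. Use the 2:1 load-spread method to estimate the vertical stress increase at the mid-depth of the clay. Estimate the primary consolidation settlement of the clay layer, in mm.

Mid-depth of clay below the footing base: z = 2.9 + 3.2/2 = 4.5 m.
Stress increase at mid-clay by the 2:1 spreading method:
Δσ = qBL/((B+z)(L+z)) = 103×6×6/((6+4.5)(6+4.5)) = 33.633 kPa
Final effective stress: σ'_f = σ'_0 + Δσ = 128 + 33.633 = 161.63 kPa.
Normally consolidated clay, so the full stress increment lies on the virgin compression line:
S_c = C_c·H/(1+e₀)·log₁₀(σ'_f/σ'_0) = 0.33×3.2/(1+0.63)×log₁₀(161.63/128)
    = 0.64785 × 0.10131 = 0.06563 m

S_c ≈ 65.6 mm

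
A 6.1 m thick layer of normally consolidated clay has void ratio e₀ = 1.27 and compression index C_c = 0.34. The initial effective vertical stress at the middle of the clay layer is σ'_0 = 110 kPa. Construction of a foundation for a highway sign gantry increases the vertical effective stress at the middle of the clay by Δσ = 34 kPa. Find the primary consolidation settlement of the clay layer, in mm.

Final effective stress: σ'_f = σ'_0 + Δσ = 110 + 34 = 144 kPa.
Normally consolidated clay, so the full stress increment lies on the virgin compression line:
S_c = C_c·H/(1+e₀)·log₁₀(σ'_f/σ'_0) = 0.34×6.1/(1+1.27)×log₁₀(144/110)
    = 0.91366 × 0.11697 = 0.1069 m

S_c ≈ 107 mm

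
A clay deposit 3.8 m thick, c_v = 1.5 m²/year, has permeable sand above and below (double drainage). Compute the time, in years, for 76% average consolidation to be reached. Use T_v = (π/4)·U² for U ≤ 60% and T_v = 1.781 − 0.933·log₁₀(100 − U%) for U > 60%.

Drainage path length: H_d = H/2 = 1.9 m (double drainage).
U > 60%: T_v = 1.781 − 0.933·log₁₀(100 − 76) = 0.49326.
t = T_v·H_d²/c_v = 0.49326×1.9²/1.5 = 1.187 years.

t ≈ 1.19 years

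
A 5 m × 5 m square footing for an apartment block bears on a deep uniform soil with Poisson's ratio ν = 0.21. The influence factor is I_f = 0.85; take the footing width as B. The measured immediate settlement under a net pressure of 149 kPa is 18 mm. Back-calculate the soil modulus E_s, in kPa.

E_s ≈ 33600 kPa

S_e = q·B·(1−ν²)/E_s · I_f  ⇒  E_s = q·B·(1−ν²)·I_f / S_e.
E_s = 149 × 5 × 0.9559 × 0.85 / 0.018 = 33630 kPa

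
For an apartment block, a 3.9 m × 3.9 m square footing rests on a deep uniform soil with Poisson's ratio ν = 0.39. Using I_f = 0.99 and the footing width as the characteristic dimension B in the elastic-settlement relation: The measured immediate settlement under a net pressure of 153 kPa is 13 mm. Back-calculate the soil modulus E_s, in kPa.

S_e = q·B·(1−ν²)/E_s · I_f  ⇒  E_s = q·B·(1−ν²)·I_f / S_e.
E_s = 153 × 3.9 × 0.8479 × 0.99 / 0.013 = 38530 kPa

E_s ≈ 38500 kPa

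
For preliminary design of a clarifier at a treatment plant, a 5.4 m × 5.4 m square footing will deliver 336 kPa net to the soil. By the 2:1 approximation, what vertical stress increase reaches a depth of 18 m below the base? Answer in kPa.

By the 2:1 method the load spreads at 1 horizontal : 2 vertical, so at depth z the loaded area has grown by z in each plan dimension:
Δσ = qBL/((B+z)(L+z)) = 336×5.4×5.4/((5.4+18)(5.4+18)) = 17.893 kPa

Δσ_z ≈ 17.9 kPa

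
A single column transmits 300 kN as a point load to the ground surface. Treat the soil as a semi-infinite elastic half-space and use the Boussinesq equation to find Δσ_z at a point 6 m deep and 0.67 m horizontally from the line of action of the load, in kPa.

Boussinesq vertical stress below a point load on an elastic half-space:
Δσ_z = 3P/(2πz²) · [1 + (r/z)²]^(−5/2)
r/z = 0.67/6 = 0.11167; [1+(r/z)²]^(−5/2) = 0.96949.
Δσ_z = 3×300/(2π×6²) × 0.96949 = 3.9789 × 0.96949 = 3.858 kPa

Δσ_z ≈ 3.86 kPa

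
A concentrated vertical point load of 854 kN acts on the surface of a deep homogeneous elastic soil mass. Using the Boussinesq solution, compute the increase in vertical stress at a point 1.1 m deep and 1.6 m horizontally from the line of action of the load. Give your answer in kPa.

Boussinesq vertical stress below a point load on an elastic half-space:
Δσ_z = 3P/(2πz²) · [1 + (r/z)²]^(−5/2)
r/z = 1.6/1.1 = 1.4545; [1+(r/z)²]^(−5/2) = 0.058359.
Δσ_z = 3×854/(2π×1.1²) × 0.058359 = 336.99 × 0.058359 = 19.67 kPa

Δσ_z ≈ 19.7 kPa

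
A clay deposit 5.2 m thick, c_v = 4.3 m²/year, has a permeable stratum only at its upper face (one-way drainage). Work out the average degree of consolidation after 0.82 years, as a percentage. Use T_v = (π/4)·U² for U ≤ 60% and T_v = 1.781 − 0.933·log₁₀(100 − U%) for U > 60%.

U ≈ 40.7 %

Drainage path length: H_d = H = 5.2 m (single drainage).
T_v = c_v·t/H_d² = 4.3×0.82/5.2² = 0.1304.
T_v = 0.1304 corresponds to the U ≤ 60% branch:
U = √(4T_v/π) = 0.4075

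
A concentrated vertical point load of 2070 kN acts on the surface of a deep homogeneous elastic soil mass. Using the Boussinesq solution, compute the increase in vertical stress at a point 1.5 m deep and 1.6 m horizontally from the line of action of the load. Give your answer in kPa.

Boussinesq vertical stress below a point load on an elastic half-space:
Δσ_z = 3P/(2πz²) · [1 + (r/z)²]^(−5/2)
r/z = 1.6/1.5 = 1.0667; [1+(r/z)²]^(−5/2) = 0.14966.
Δσ_z = 3×2070/(2π×1.5²) × 0.14966 = 439.27 × 0.14966 = 65.74 kPa

Δσ_z ≈ 65.7 kPa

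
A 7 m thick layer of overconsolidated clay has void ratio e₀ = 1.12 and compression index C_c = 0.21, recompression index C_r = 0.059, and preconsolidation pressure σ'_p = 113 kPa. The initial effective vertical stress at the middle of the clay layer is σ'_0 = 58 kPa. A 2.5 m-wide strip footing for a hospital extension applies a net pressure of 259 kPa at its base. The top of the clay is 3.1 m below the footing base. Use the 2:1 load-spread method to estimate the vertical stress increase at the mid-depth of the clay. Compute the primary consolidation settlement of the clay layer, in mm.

Mid-depth of clay below the footing base: z = 3.1 + 7/2 = 6.6 m.
Stress increase at mid-clay by the 2:1 spreading method:
Δσ = qB/(B+z) = 259×2.5/(2.5+6.6) = 71.154 kPa
Final effective stress: σ'_f = 58 + 71.154 = 129.15 kPa.
σ'_f = 129.15 > σ'_p = 113 kPa, so the stress path crosses the preconsolidation pressure — recompression up to σ'_p, then virgin compression beyond:
S_c = H/(1+e₀)·[C_r·log₁₀(σ'_p/σ'_0) + C_c·log₁₀(σ'_f/σ'_p)]
    = 7/2.12 × [0.059×log₁₀(113/58) + 0.21×log₁₀(129.15/113)]
    = 3.3019 × [0.017089 + 0.012183] = 0.09665 m

S_c ≈ 96.7 mm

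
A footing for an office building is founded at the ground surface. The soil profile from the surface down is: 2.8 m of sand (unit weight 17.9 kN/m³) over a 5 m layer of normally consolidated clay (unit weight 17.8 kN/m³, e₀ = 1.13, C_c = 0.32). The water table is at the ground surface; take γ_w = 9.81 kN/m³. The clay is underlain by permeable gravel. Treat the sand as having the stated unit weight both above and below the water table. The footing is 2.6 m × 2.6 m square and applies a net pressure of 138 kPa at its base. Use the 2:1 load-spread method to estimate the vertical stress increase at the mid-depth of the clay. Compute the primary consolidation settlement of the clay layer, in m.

Mid-depth of clay below the ground surface: z = 2.8 + 5/2 = 5.3 m.
Total vertical stress at mid-clay: σ_v = 17.9×2.8 + 17.8×2.5 = 94.62 kPa.
Pore pressure: u = 9.81×(5.3 − 0) = 51.993 kPa.
Initial effective stress: σ'_0 = σ_v − u = 94.62 − 51.993 = 42.627 kPa.
Stress increase at mid-clay by the 2:1 spreading method:
Δσ = qBL/((B+z)(L+z)) = 138×2.6×2.6/((2.6+5.3)(2.6+5.3)) = 14.948 kPa
Final effective stress: σ'_f = σ'_0 + Δσ = 42.627 + 14.948 = 57.575 kPa.
Normally consolidated clay, so the full stress increment lies on the virgin compression line:
S_c = C_c·H/(1+e₀)·log₁₀(σ'_f/σ'_0) = 0.32×5/(1+1.13)×log₁₀(57.575/42.627)
    = 0.75117 × 0.13055 = 0.09807 m

S_c ≈ 0.0981 m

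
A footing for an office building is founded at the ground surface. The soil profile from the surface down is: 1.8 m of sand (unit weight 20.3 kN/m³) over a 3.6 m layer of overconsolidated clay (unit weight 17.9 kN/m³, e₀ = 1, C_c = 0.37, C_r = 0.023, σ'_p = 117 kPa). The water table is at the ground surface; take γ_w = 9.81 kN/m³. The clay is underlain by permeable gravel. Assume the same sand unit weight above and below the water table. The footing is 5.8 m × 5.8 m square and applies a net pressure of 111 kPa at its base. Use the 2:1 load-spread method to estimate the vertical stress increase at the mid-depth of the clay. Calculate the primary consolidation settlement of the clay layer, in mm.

S_c ≈ 14.7 mm

Mid-depth of clay below the ground surface: z = 1.8 + 3.6/2 = 3.6 m.
Total vertical stress at mid-clay: σ_v = 20.3×1.8 + 17.9×1.8 = 68.76 kPa.
Pore pressure: u = 9.81×(3.6 − 0) = 35.316 kPa.
Initial effective stress: σ'_0 = σ_v − u = 68.76 − 35.316 = 33.444 kPa.
Stress increase at mid-clay by the 2:1 spreading method:
Δσ = qBL/((B+z)(L+z)) = 111×5.8×5.8/((5.8+3.6)(5.8+3.6)) = 42.259 kPa
Final effective stress: σ'_f = 33.444 + 42.259 = 75.703 kPa.
σ'_f = 75.703 ≤ σ'_p = 117 kPa, so the clay remains overconsolidated and only the recompression index applies:
S_c = C_r·H/(1+e₀)·log₁₀(σ'_f/σ'_0) = 0.023×3.6/2×log₁₀(75.703/33.444)
    = 0.0414 × 0.35479 = 0.01469 m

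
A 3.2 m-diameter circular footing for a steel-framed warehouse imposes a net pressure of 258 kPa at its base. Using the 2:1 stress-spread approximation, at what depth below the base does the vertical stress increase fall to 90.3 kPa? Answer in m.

z ≈ 2.21 m

2:1 spreading — at depth z the loaded area has grown by z in each plan dimension:
qD²/(D+z)² = Δσ_z ⇒ z = D(√(q/Δσ_z) − 1) = 3.2×(√(258/90.3) − 1) = 2.209 m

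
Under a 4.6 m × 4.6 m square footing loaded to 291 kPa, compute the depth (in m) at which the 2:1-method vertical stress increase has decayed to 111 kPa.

z ≈ 2.85 m

2:1 spreading — at depth z the loaded area has grown by z in each plan dimension:
qB²/(B+z)² = Δσ_z ⇒ z = B(√(q/Δσ_z) − 1) = 4.6×(√(291/111) − 1) = 2.848 m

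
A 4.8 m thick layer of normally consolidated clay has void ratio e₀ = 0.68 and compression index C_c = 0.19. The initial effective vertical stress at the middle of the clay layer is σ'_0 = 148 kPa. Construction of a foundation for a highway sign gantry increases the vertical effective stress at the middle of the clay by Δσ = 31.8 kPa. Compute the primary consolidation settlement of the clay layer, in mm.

Final effective stress: σ'_f = σ'_0 + Δσ = 148 + 31.8 = 179.8 kPa.
Normally consolidated clay, so the full stress increment lies on the virgin compression line:
S_c = C_c·H/(1+e₀)·log₁₀(σ'_f/σ'_0) = 0.19×4.8/(1+0.68)×log₁₀(179.8/148)
    = 0.54286 × 0.084528 = 0.04589 m

S_c ≈ 45.9 mm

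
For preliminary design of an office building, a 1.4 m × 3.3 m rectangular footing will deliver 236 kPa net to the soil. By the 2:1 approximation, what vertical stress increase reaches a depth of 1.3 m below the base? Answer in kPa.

Δσ_z ≈ 87.8 kPa

By the 2:1 method the load spreads at 1 horizontal : 2 vertical, so at depth z the loaded area has grown by z in each plan dimension:
Δσ = qBL/((B+z)(L+z)) = 236×1.4×3.3/((1.4+1.3)(3.3+1.3)) = 87.787 kPa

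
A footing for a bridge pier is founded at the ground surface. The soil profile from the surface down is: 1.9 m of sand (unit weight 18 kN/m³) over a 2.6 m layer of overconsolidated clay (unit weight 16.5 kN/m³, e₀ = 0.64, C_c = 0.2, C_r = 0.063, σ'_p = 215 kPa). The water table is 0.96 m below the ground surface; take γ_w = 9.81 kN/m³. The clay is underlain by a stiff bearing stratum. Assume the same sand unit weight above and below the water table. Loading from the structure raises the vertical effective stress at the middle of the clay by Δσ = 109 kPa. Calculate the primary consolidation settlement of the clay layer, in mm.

S_c ≈ 62.6 mm

Mid-depth of clay below the ground surface: z = 1.9 + 2.6/2 = 3.2 m.
Total vertical stress at mid-clay: σ_v = 18×1.9 + 16.5×1.3 = 55.65 kPa.
Pore pressure: u = 9.81×(3.2 − 0.96) = 21.974 kPa.
Initial effective stress: σ'_0 = σ_v − u = 55.65 − 21.974 = 33.676 kPa.
Final effective stress: σ'_f = 33.676 + 109 = 142.68 kPa.
σ'_f = 142.68 ≤ σ'_p = 215 kPa, so the clay remains overconsolidated and only the recompression index applies:
S_c = C_r·H/(1+e₀)·log₁₀(σ'_f/σ'_0) = 0.063×2.6/1.64×log₁₀(142.68/33.676)
    = 0.09988 × 0.62704 = 0.06263 m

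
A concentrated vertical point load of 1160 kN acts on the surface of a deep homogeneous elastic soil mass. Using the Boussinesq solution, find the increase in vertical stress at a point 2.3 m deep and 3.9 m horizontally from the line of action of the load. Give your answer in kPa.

Boussinesq vertical stress below a point load on an elastic half-space:
Δσ_z = 3P/(2πz²) · [1 + (r/z)²]^(−5/2)
r/z = 3.9/2.3 = 1.6957; [1+(r/z)²]^(−5/2) = 0.033826.
Δσ_z = 3×1160/(2π×2.3²) × 0.033826 = 104.7 × 0.033826 = 3.542 kPa

Δσ_z ≈ 3.54 kPa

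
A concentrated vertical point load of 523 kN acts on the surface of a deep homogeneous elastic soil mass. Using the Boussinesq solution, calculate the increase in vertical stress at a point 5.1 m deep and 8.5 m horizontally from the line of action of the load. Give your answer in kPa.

Boussinesq vertical stress below a point load on an elastic half-space:
Δσ_z = 3P/(2πz²) · [1 + (r/z)²]^(−5/2)
r/z = 8.5/5.1 = 1.6667; [1+(r/z)²]^(−5/2) = 0.03605.
Δσ_z = 3×523/(2π×5.1²) × 0.03605 = 9.6007 × 0.03605 = 0.3461 kPa

Δσ_z ≈ 0.346 kPa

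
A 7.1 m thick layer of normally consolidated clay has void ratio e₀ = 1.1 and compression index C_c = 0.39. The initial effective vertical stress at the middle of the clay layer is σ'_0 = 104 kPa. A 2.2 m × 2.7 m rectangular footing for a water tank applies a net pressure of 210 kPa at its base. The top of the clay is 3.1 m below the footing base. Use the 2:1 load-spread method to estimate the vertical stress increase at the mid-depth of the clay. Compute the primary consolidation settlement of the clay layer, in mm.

S_c ≈ 77.5 mm

Mid-depth of clay below the footing base: z = 3.1 + 7.1/2 = 6.65 m.
Stress increase at mid-clay by the 2:1 spreading method:
Δσ = qBL/((B+z)(L+z)) = 210×2.2×2.7/((2.2+6.65)(2.7+6.65)) = 15.075 kPa
Final effective stress: σ'_f = σ'_0 + Δσ = 104 + 15.075 = 119.08 kPa.
Normally consolidated clay, so the full stress increment lies on the virgin compression line:
S_c = C_c·H/(1+e₀)·log₁₀(σ'_f/σ'_0) = 0.39×7.1/(1+1.1)×log₁₀(119.08/104)
    = 1.3186 × 0.058805 = 0.07754 m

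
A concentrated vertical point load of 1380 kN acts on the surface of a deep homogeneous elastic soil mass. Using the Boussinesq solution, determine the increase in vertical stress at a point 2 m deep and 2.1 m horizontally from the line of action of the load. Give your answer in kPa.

Boussinesq vertical stress below a point load on an elastic half-space:
Δσ_z = 3P/(2πz²) · [1 + (r/z)²]^(−5/2)
r/z = 2.1/2 = 1.05; [1+(r/z)²]^(−5/2) = 0.15601.
Δσ_z = 3×1380/(2π×2²) × 0.15601 = 164.73 × 0.15601 = 25.7 kPa

Δσ_z ≈ 25.7 kPa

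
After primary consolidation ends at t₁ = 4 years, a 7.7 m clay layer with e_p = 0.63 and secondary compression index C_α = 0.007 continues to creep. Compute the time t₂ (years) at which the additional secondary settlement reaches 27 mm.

S_s = C_α·H/(1+e_p)·log₁₀(t₂/t₁) ⇒ log₁₀(t₂/t₁) = S_s·(1+e_p)/(C_α·H).
log₁₀(t₂/t₁) = 0.027 × (1+0.63) / (0.007×7.7) = 0.8165
t₂ = t₁ × 10^0.8165 = 4 × 6.554 = 26.22 years

t₂ ≈ 26.2 years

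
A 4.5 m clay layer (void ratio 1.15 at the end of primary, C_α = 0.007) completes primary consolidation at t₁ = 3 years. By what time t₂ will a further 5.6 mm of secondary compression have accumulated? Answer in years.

t₂ ≈ 7.23 years

S_s = C_α·H/(1+e_p)·log₁₀(t₂/t₁) ⇒ log₁₀(t₂/t₁) = S_s·(1+e_p)/(C_α·H).
log₁₀(t₂/t₁) = 0.0056 × (1+1.15) / (0.007×4.5) = 0.3822
t₂ = t₁ × 10^0.3822 = 3 × 2.411 = 7.233 years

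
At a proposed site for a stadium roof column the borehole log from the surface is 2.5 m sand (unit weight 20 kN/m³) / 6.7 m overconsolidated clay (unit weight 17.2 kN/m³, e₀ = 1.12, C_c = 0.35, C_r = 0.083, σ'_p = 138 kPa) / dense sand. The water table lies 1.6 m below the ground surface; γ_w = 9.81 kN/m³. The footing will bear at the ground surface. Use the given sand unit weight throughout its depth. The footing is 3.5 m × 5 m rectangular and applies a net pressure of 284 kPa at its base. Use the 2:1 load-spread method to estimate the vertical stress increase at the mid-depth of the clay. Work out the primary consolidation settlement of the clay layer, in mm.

S_c ≈ 63.3 mm

Mid-depth of clay below the ground surface: z = 2.5 + 6.7/2 = 5.85 m.
Total vertical stress at mid-clay: σ_v = 20×2.5 + 17.2×3.35 = 107.62 kPa.
Pore pressure: u = 9.81×(5.85 − 1.6) = 41.693 kPa.
Initial effective stress: σ'_0 = σ_v − u = 107.62 − 41.693 = 65.927 kPa.
Stress increase at mid-clay by the 2:1 spreading method:
Δσ = qBL/((B+z)(L+z)) = 284×3.5×5/((3.5+5.85)(5+5.85)) = 48.991 kPa
Final effective stress: σ'_f = 65.927 + 48.991 = 114.92 kPa.
σ'_f = 114.92 ≤ σ'_p = 138 kPa, so the clay remains overconsolidated and only the recompression index applies:
S_c = C_r·H/(1+e₀)·log₁₀(σ'_f/σ'_0) = 0.083×6.7/2.12×log₁₀(114.92/65.927)
    = 0.26231 × 0.24133 = 0.0633 m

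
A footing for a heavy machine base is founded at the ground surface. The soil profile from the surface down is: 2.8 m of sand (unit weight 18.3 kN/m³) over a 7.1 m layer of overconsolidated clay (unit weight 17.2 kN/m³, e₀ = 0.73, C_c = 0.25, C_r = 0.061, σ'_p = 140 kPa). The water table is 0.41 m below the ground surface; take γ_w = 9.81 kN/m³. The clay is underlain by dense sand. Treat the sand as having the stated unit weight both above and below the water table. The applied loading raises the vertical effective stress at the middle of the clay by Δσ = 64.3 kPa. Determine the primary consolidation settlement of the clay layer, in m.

Mid-depth of clay below the ground surface: z = 2.8 + 7.1/2 = 6.35 m.
Total vertical stress at mid-clay: σ_v = 18.3×2.8 + 17.2×3.55 = 112.3 kPa.
Pore pressure: u = 9.81×(6.35 − 0.41) = 58.271 kPa.
Initial effective stress: σ'_0 = σ_v − u = 112.3 − 58.271 = 54.029 kPa.
Final effective stress: σ'_f = 54.029 + 64.3 = 118.33 kPa.
σ'_f = 118.33 ≤ σ'_p = 140 kPa, so the clay remains overconsolidated and only the recompression index applies:
S_c = C_r·H/(1+e₀)·log₁₀(σ'_f/σ'_0) = 0.061×7.1/1.73×log₁₀(118.33/54.029)
    = 0.25034 × 0.34047 = 0.08523 m

S_c ≈ 0.0852 m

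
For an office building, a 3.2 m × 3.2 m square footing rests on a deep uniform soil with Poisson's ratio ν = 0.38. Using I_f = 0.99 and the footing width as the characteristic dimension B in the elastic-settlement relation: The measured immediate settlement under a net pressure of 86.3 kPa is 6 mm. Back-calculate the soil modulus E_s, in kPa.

S_e = q·B·(1−ν²)/E_s · I_f  ⇒  E_s = q·B·(1−ν²)·I_f / S_e.
E_s = 86.3 × 3.2 × 0.8556 × 0.99 / 0.006 = 38990 kPa

E_s ≈ 39000 kPa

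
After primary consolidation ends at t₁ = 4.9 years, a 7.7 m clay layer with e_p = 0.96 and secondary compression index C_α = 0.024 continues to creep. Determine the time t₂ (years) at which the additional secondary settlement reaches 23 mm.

t₂ ≈ 8.59 years

S_s = C_α·H/(1+e_p)·log₁₀(t₂/t₁) ⇒ log₁₀(t₂/t₁) = S_s·(1+e_p)/(C_α·H).
log₁₀(t₂/t₁) = 0.023 × (1+0.96) / (0.024×7.7) = 0.2439
t₂ = t₁ × 10^0.2439 = 4.9 × 1.754 = 8.593 years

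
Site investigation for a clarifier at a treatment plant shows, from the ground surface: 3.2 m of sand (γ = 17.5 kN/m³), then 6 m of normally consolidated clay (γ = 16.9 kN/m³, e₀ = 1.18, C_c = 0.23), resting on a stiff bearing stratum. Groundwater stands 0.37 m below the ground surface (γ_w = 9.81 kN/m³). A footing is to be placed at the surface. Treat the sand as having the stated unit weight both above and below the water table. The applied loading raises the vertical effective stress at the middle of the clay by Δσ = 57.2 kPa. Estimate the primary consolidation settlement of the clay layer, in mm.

S_c ≈ 211 mm

Mid-depth of clay below the ground surface: z = 3.2 + 6/2 = 6.2 m.
Total vertical stress at mid-clay: σ_v = 17.5×3.2 + 16.9×3 = 106.7 kPa.
Pore pressure: u = 9.81×(6.2 − 0.37) = 57.192 kPa.
Initial effective stress: σ'_0 = σ_v − u = 106.7 − 57.192 = 49.508 kPa.
Final effective stress: σ'_f = σ'_0 + Δσ = 49.508 + 57.2 = 106.71 kPa.
Normally consolidated clay, so the full stress increment lies on the virgin compression line:
S_c = C_c·H/(1+e₀)·log₁₀(σ'_f/σ'_0) = 0.23×6/(1+1.18)×log₁₀(106.71/49.508)
    = 0.63303 × 0.33353 = 0.2111 m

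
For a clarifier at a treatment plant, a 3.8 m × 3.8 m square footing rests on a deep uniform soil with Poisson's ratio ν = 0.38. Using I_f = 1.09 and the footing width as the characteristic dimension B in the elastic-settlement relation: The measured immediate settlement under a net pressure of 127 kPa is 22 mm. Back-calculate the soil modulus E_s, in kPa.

E_s ≈ 20500 kPa

S_e = q·B·(1−ν²)/E_s · I_f  ⇒  E_s = q·B·(1−ν²)·I_f / S_e.
E_s = 127 × 3.8 × 0.8556 × 1.09 / 0.022 = 20460 kPa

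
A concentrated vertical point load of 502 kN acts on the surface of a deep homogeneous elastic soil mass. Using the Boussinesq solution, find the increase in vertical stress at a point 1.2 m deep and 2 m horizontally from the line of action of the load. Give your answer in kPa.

Δσ_z ≈ 6 kPa

Boussinesq vertical stress below a point load on an elastic half-space:
Δσ_z = 3P/(2πz²) · [1 + (r/z)²]^(−5/2)
r/z = 2/1.2 = 1.6667; [1+(r/z)²]^(−5/2) = 0.03605.
Δσ_z = 3×502/(2π×1.2²) × 0.03605 = 166.45 × 0.03605 = 6.001 kPa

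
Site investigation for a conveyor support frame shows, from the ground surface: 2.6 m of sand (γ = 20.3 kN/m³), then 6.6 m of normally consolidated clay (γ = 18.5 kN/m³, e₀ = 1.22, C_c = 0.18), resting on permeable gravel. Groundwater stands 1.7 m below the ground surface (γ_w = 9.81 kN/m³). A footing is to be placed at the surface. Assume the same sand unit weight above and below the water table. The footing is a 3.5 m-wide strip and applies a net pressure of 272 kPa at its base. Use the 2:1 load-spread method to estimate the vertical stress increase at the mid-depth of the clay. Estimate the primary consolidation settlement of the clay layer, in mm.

Mid-depth of clay below the ground surface: z = 2.6 + 6.6/2 = 5.9 m.
Total vertical stress at mid-clay: σ_v = 20.3×2.6 + 18.5×3.3 = 113.83 kPa.
Pore pressure: u = 9.81×(5.9 − 1.7) = 41.202 kPa.
Initial effective stress: σ'_0 = σ_v − u = 113.83 − 41.202 = 72.628 kPa.
Stress increase at mid-clay by the 2:1 spreading method:
Δσ = qB/(B+z) = 272×3.5/(3.5+5.9) = 101.28 kPa
Final effective stress: σ'_f = σ'_0 + Δσ = 72.628 + 101.28 = 173.91 kPa.
Normally consolidated clay, so the full stress increment lies on the virgin compression line:
S_c = C_c·H/(1+e₀)·log₁₀(σ'_f/σ'_0) = 0.18×6.6/(1+1.22)×log₁₀(173.91/72.628)
    = 0.53514 × 0.37922 = 0.2029 m

S_c ≈ 203 mm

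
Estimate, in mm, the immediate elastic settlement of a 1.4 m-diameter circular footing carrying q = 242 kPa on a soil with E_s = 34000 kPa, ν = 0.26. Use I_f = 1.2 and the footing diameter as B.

Immediate (elastic) settlement: S_e = q·B·(1−ν²)/E_s · I_f.
S_e = 242 × 1.4 × (1 − 0.26²) / 34000 × 1.2
    = 242 × 1.4 × 0.9324 / 34000 × 1.2
    = 0.01115 m = 11.15 mm

S_e ≈ 11.1 mm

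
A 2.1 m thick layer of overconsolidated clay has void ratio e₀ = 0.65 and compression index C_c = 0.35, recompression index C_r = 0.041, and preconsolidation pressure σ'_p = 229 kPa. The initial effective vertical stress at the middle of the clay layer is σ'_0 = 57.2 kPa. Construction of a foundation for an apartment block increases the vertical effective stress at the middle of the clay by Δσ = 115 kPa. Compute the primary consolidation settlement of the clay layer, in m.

Final effective stress: σ'_f = 57.2 + 115 = 172.2 kPa.
σ'_f = 172.2 ≤ σ'_p = 229 kPa, so the clay remains overconsolidated and only the recompression index applies:
S_c = C_r·H/(1+e₀)·log₁₀(σ'_f/σ'_0) = 0.041×2.1/1.65×log₁₀(172.2/57.2)
    = 0.052181 × 0.47864 = 0.02498 m

S_c ≈ 0.025 m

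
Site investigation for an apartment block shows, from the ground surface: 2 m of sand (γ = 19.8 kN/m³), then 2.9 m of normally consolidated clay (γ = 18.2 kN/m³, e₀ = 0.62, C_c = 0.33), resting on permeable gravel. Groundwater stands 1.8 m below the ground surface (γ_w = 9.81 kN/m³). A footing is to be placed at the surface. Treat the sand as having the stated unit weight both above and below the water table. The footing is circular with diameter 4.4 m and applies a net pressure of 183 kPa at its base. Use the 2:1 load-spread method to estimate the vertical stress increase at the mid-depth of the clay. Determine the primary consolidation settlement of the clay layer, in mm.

Mid-depth of clay below the ground surface: z = 2 + 2.9/2 = 3.45 m.
Total vertical stress at mid-clay: σ_v = 19.8×2 + 18.2×1.45 = 65.99 kPa.
Pore pressure: u = 9.81×(3.45 − 1.8) = 16.186 kPa.
Initial effective stress: σ'_0 = σ_v − u = 65.99 − 16.186 = 49.804 kPa.
Stress increase at mid-clay by the 2:1 spreading method:
Δσ ≈ qD²/(D+z)² = 183×4.4²/(4.4+3.45)² = 57.493 kPa
Final effective stress: σ'_f = σ'_0 + Δσ = 49.804 + 57.493 = 107.3 kPa.
Normally consolidated clay, so the full stress increment lies on the virgin compression line:
S_c = C_c·H/(1+e₀)·log₁₀(σ'_f/σ'_0) = 0.33×2.9/(1+0.62)×log₁₀(107.3/49.804)
    = 0.59074 × 0.33334 = 0.1969 m

S_c ≈ 197 mm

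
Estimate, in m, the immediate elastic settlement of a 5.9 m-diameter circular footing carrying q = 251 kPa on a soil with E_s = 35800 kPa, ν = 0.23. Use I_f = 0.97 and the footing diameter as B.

Immediate (elastic) settlement: S_e = q·B·(1−ν²)/E_s · I_f.
S_e = 251 × 5.9 × (1 − 0.23²) / 35800 × 0.97
    = 251 × 5.9 × 0.9471 / 35800 × 0.97
    = 0.038 m

S_e ≈ 0.038 m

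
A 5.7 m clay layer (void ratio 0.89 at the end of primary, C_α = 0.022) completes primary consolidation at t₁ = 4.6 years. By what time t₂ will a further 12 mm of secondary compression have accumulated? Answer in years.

t₂ ≈ 6.98 years

S_s = C_α·H/(1+e_p)·log₁₀(t₂/t₁) ⇒ log₁₀(t₂/t₁) = S_s·(1+e_p)/(C_α·H).
log₁₀(t₂/t₁) = 0.012 × (1+0.89) / (0.022×5.7) = 0.1809
t₂ = t₁ × 10^0.1809 = 4.6 × 1.517 = 6.976 years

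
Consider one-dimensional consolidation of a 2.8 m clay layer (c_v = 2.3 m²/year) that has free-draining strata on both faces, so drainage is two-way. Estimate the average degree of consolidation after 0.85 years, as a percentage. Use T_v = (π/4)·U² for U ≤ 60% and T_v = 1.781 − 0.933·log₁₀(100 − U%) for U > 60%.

Drainage path length: H_d = H/2 = 1.4 m (double drainage).
T_v = c_v·t/H_d² = 2.3×0.85/1.4² = 0.99745.
T_v = 0.99745 corresponds to the U > 60% branch:
U = 1 − 10^((1.781 − T_v)/0.933)/100 = 0.9308

U ≈ 93.1 %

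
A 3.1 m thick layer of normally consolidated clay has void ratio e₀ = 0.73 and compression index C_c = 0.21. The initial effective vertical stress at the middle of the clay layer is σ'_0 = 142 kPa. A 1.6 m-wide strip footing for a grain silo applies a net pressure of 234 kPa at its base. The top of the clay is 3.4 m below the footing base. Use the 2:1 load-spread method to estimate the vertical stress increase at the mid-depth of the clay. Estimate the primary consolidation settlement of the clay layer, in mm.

S_c ≈ 55.3 mm

Mid-depth of clay below the footing base: z = 3.4 + 3.1/2 = 4.95 m.
Stress increase at mid-clay by the 2:1 spreading method:
Δσ = qB/(B+z) = 234×1.6/(1.6+4.95) = 57.16 kPa
Final effective stress: σ'_f = σ'_0 + Δσ = 142 + 57.16 = 199.16 kPa.
Normally consolidated clay, so the full stress increment lies on the virgin compression line:
S_c = C_c·H/(1+e₀)·log₁₀(σ'_f/σ'_0) = 0.21×3.1/(1+0.73)×log₁₀(199.16/142)
    = 0.3763 × 0.14691 = 0.05528 m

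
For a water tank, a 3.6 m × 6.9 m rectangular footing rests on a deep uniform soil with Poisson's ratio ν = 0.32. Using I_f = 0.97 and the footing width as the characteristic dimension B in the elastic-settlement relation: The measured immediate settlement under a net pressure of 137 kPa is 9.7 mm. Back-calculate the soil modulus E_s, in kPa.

E_s ≈ 44300 kPa

S_e = q·B·(1−ν²)/E_s · I_f  ⇒  E_s = q·B·(1−ν²)·I_f / S_e.
E_s = 137 × 3.6 × 0.8976 × 0.97 / 0.0097 = 44270 kPa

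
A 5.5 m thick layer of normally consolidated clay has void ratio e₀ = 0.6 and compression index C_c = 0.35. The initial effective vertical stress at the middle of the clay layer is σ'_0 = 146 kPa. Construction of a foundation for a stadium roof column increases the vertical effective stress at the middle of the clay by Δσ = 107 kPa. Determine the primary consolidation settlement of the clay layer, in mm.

S_c ≈ 287 mm

Final effective stress: σ'_f = σ'_0 + Δσ = 146 + 107 = 253 kPa.
Normally consolidated clay, so the full stress increment lies on the virgin compression line:
S_c = C_c·H/(1+e₀)·log₁₀(σ'_f/σ'_0) = 0.35×5.5/(1+0.6)×log₁₀(253/146)
    = 1.2031 × 0.23877 = 0.2873 m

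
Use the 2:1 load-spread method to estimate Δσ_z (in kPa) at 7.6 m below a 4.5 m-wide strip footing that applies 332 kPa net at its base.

By the 2:1 method the load spreads at 1 horizontal : 2 vertical, so at depth z the loaded area has grown by z in each plan dimension:
Δσ = qB/(B+z) = 332×4.5/(4.5+7.6) = 123.47 kPa

Δσ_z ≈ 123 kPa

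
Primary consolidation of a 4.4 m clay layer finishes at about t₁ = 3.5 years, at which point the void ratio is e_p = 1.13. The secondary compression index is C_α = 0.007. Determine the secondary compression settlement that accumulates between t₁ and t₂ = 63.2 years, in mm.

Secondary compression: S_s = C_α·H/(1+e_p)·log₁₀(t₂/t₁)
S_s = 0.007×4.4/(1+1.13)×log₁₀(63.2/3.5)
    = 0.01446 × 1.257 = 0.01817 m

S_s ≈ 18.2 mm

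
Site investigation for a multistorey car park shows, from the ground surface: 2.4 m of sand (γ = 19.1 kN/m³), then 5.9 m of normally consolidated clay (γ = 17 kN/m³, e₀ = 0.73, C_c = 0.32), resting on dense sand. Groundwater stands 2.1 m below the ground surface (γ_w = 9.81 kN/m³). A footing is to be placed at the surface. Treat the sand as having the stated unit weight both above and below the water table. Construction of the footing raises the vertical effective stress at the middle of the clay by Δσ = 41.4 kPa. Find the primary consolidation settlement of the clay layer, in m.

Mid-depth of clay below the ground surface: z = 2.4 + 5.9/2 = 5.35 m.
Total vertical stress at mid-clay: σ_v = 19.1×2.4 + 17×2.95 = 95.99 kPa.
Pore pressure: u = 9.81×(5.35 − 2.1) = 31.883 kPa.
Initial effective stress: σ'_0 = σ_v − u = 95.99 − 31.883 = 64.107 kPa.
Final effective stress: σ'_f = σ'_0 + Δσ = 64.107 + 41.4 = 105.51 kPa.
Normally consolidated clay, so the full stress increment lies on the virgin compression line:
S_c = C_c·H/(1+e₀)·log₁₀(σ'_f/σ'_0) = 0.32×5.9/(1+0.73)×log₁₀(105.51/64.107)
    = 1.0913 × 0.21639 = 0.2361 m

S_c ≈ 0.236 m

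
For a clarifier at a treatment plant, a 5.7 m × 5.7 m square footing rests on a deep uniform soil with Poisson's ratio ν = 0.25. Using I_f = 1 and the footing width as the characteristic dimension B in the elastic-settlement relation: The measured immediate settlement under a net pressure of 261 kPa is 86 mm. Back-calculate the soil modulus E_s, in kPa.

S_e = q·B·(1−ν²)/E_s · I_f  ⇒  E_s = q·B·(1−ν²)·I_f / S_e.
E_s = 261 × 5.7 × 0.9375 × 1 / 0.086 = 16220 kPa

E_s ≈ 16200 kPa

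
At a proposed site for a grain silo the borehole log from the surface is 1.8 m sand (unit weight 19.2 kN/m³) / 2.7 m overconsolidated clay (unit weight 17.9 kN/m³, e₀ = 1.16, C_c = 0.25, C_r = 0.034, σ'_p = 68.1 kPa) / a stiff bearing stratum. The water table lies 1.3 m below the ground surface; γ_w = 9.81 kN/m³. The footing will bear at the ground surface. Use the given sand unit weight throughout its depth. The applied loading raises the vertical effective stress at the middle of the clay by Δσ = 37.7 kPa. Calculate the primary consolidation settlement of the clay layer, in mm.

S_c ≈ 28.5 mm

Mid-depth of clay below the ground surface: z = 1.8 + 2.7/2 = 3.15 m.
Total vertical stress at mid-clay: σ_v = 19.2×1.8 + 17.9×1.35 = 58.725 kPa.
Pore pressure: u = 9.81×(3.15 − 1.3) = 18.149 kPa.
Initial effective stress: σ'_0 = σ_v − u = 58.725 − 18.149 = 40.576 kPa.
Final effective stress: σ'_f = 40.576 + 37.7 = 78.276 kPa.
σ'_f = 78.276 > σ'_p = 68.1 kPa, so the stress path crosses the preconsolidation pressure — recompression up to σ'_p, then virgin compression beyond:
S_c = H/(1+e₀)·[C_r·log₁₀(σ'_p/σ'_0) + C_c·log₁₀(σ'_f/σ'_p)]
    = 2.7/2.16 × [0.034×log₁₀(68.1/40.576) + 0.25×log₁₀(78.276/68.1)]
    = 1.25 × [0.0076458 + 0.01512] = 0.02846 m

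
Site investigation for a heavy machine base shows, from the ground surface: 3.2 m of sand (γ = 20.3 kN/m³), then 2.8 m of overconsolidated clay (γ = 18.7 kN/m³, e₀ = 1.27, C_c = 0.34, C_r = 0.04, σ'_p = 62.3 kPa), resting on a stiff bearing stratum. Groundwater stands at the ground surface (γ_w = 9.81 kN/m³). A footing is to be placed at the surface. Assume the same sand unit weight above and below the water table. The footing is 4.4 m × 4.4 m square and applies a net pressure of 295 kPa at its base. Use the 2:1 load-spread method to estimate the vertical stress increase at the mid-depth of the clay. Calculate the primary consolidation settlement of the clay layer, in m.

Mid-depth of clay below the ground surface: z = 3.2 + 2.8/2 = 4.6 m.
Total vertical stress at mid-clay: σ_v = 20.3×3.2 + 18.7×1.4 = 91.14 kPa.
Pore pressure: u = 9.81×(4.6 − 0) = 45.126 kPa.
Initial effective stress: σ'_0 = σ_v − u = 91.14 − 45.126 = 46.014 kPa.
Stress increase at mid-clay by the 2:1 spreading method:
Δσ = qBL/((B+z)(L+z)) = 295×4.4×4.4/((4.4+4.6)(4.4+4.6)) = 70.509 kPa
Final effective stress: σ'_f = 46.014 + 70.509 = 116.52 kPa.
σ'_f = 116.52 > σ'_p = 62.3 kPa, so the stress path crosses the preconsolidation pressure — recompression up to σ'_p, then virgin compression beyond:
S_c = H/(1+e₀)·[C_r·log₁₀(σ'_p/σ'_0) + C_c·log₁₀(σ'_f/σ'_p)]
    = 2.8/2.27 × [0.04×log₁₀(62.3/46.014) + 0.34×log₁₀(116.52/62.3)]
    = 1.2335 × [0.0052639 + 0.09245] = 0.1205 m

S_c ≈ 0.121 m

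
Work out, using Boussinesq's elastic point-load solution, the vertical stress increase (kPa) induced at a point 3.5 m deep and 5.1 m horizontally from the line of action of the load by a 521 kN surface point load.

Δσ_z ≈ 1.18 kPa

Boussinesq vertical stress below a point load on an elastic half-space:
Δσ_z = 3P/(2πz²) · [1 + (r/z)²]^(−5/2)
r/z = 5.1/3.5 = 1.4571; [1+(r/z)²]^(−5/2) = 0.058007.
Δσ_z = 3×521/(2π×3.5²) × 0.058007 = 20.307 × 0.058007 = 1.178 kPa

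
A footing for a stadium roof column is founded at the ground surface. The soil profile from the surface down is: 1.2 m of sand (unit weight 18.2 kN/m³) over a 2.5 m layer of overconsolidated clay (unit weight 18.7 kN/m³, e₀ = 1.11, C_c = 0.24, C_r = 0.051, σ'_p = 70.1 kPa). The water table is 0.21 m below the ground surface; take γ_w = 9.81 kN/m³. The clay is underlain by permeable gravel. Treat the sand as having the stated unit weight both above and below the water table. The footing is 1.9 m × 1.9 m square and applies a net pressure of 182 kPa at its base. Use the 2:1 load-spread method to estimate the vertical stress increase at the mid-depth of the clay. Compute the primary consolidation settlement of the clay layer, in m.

Mid-depth of clay below the ground surface: z = 1.2 + 2.5/2 = 2.45 m.
Total vertical stress at mid-clay: σ_v = 18.2×1.2 + 18.7×1.25 = 45.215 kPa.
Pore pressure: u = 9.81×(2.45 − 0.21) = 21.974 kPa.
Initial effective stress: σ'_0 = σ_v − u = 45.215 − 21.974 = 23.241 kPa.
Stress increase at mid-clay by the 2:1 spreading method:
Δσ = qBL/((B+z)(L+z)) = 182×1.9×1.9/((1.9+2.45)(1.9+2.45)) = 34.722 kPa
Final effective stress: σ'_f = 23.241 + 34.722 = 57.963 kPa.
σ'_f = 57.963 ≤ σ'_p = 70.1 kPa, so the clay remains overconsolidated and only the recompression index applies:
S_c = C_r·H/(1+e₀)·log₁₀(σ'_f/σ'_0) = 0.051×2.5/2.11×log₁₀(57.963/23.241)
    = 0.060425 × 0.3969 = 0.02398 m

S_c ≈ 0.024 m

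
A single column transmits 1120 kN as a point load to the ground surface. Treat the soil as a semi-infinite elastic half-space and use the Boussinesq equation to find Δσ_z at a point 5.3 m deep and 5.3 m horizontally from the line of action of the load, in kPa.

Δσ_z ≈ 3.37 kPa

Boussinesq vertical stress below a point load on an elastic half-space:
Δσ_z = 3P/(2πz²) · [1 + (r/z)²]^(−5/2)
r/z = 5.3/5.3 = 1; [1+(r/z)²]^(−5/2) = 0.17678.
Δσ_z = 3×1120/(2π×5.3²) × 0.17678 = 19.037 × 0.17678 = 3.365 kPa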